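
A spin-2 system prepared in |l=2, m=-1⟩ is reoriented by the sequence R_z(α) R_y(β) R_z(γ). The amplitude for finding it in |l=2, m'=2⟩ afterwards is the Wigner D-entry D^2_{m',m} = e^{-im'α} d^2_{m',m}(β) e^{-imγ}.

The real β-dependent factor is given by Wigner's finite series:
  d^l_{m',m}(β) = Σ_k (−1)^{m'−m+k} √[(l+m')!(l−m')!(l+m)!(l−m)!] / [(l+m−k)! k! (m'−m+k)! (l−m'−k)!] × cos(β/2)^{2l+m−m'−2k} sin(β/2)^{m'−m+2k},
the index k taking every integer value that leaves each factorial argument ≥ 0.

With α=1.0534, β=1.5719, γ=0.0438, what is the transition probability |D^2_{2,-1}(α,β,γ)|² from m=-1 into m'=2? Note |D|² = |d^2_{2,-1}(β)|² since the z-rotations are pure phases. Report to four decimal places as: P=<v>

First d^2_{2,-1}(β=1.5719), then the phase factors e^{-i(2)α} and e^{-i(-1)γ}:
Half-angle: c=0.706716, s=0.707497. N=√(24·1·1·6)=12.000000
Admissible k: 0..0 (factorial args all ≥0)
  k=0: (−1)^3·12.0000/(6)·0.7067^1·0.7075^3 = -0.500552
d^2_{2,-1}(1.5719) = -0.500552
|D^2_{2,-1}|² = |d^2_{2,-1}(β)|² = (-0.500552)² = 0.250552 (the z-rotation phases have unit modulus)

P=0.2506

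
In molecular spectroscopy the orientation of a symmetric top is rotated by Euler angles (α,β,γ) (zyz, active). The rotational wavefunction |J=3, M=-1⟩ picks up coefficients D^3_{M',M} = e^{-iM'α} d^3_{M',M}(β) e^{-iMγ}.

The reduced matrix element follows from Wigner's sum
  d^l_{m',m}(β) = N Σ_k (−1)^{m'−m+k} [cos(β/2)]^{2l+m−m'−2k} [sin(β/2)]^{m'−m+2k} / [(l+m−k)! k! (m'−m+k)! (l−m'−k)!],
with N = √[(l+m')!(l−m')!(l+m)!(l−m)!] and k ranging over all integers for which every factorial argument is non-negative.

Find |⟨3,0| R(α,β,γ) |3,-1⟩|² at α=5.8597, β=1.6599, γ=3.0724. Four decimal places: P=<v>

Split into d^3_{0,-1}(β=1.6599) × two z-phases.
With c≡cos(β/2)=0.674913 and s≡sin(β/2)=0.737898, N=[6·6·2·24]^{1/2}=41.569219
k: max(0,(-1)−(0))=0 … min(3+(-1),3−(0))=2
  k=0: (−1)^1·41.5692/(12)·0.6749^5·0.7379^1 = -0.357952
  k=1: (−1)^2·41.5692/(4)·0.6749^3·0.7379^3 = +1.283639
  k=2: (−1)^3·41.5692/(12)·0.6749^1·0.7379^5 = -0.511468
d^3_{0,-1}(1.6599) = -0.357952 +1.283639 -0.511468 = +0.414219
|D^3_{0,-1}|² = |d^3_{0,-1}(β)|² = (+0.414219)² = 0.171577 (the z-rotation phases have unit modulus)

P=0.1716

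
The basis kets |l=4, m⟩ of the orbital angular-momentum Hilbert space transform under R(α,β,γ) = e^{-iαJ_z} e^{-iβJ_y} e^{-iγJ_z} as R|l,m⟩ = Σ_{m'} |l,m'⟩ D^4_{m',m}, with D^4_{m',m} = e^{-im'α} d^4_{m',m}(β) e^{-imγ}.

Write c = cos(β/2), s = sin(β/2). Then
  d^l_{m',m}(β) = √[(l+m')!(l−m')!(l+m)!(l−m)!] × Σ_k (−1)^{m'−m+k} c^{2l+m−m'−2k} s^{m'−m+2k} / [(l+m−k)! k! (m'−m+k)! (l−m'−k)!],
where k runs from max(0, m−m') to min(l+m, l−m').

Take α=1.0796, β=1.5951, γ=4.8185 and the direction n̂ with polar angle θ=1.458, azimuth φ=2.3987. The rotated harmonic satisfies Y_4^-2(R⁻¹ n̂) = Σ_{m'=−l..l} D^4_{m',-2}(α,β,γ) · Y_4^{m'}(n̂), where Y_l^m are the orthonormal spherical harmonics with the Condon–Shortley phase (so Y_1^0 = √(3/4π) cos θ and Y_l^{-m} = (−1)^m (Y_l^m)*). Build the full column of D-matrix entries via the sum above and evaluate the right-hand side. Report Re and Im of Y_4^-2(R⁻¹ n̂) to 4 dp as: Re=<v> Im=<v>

Re=-0.1826 Im=0.0060

Need the full column D^4_{m',-2} for m'=−4..4 at α=1.0796, β=1.5951, γ=4.8185.
cos(β/2)=0.698462, sin(β/2)=0.715647
d^4_{-4,-2}: single k=2 term ⇒ +0.314655;  D = +0.056879+0.309471i
d^4_{-3,-2}: k∈[1..2] ⇒ +0.217152 -0.683906 = -0.466754;  D = -0.444587-0.142134i
d^4_{-2,-2}: k∈[0..2] ⇒ +0.056643 -0.713569 +0.936393 = +0.279466;  D = +0.200599-0.194581i
d^4_{-1,-2}: k∈[0..2] ⇒ -0.246227 +1.292460 -0.904561 = +0.141672;  D = -0.039012-0.136195i
d^4_{0,-2}: k∈[0..2] ⇒ +0.564126 -1.579272 +0.621728 = -0.393418;  D = +0.384592+0.082867i
d^4_{1,-2}: k∈[0..2] ⇒ -0.861640 +1.356842 -0.284886 = +0.210315;  D = -0.136038+0.160394i
d^4_{2,-2}: k∈[0..2] ⇒ +0.936393 -0.786430 +0.068800 = +0.218763;  D = +0.080367+0.203466i
d^4_{3,-2}: k∈[0..1] ⇒ -0.717973 +0.251246 = -0.466727;  D = -0.463644-0.053562i
d^4_{4,-2}: single k=0 term ⇒ +0.346783;  D = +0.197582-0.284991i
Y_4^{m'}(θ=1.458,φ=2.3987) and Σ D·Y over m':
  (+0.0569+0.3095i)·(-0.4252+0.0730i)  (-0.4446-0.1421i)·(+0.0845-0.1094i)  (+0.2006-0.1946i)·(-0.0256-0.2999i)  (-0.0390-0.1362i)·(+0.1135+0.1042i)  (+0.3846+0.0829i)·(+0.2777+0.0000i)  (-0.1360+0.1604i)·(-0.1135+0.1042i)  (+0.0804+0.2035i)·(-0.0256+0.2999i)  (-0.4636-0.0536i)·(-0.0845-0.1094i)  (+0.1976-0.2850i)·(-0.4252-0.0730i)
Y_4^-2(R⁻¹ n̂) = -0.182627+0.006010i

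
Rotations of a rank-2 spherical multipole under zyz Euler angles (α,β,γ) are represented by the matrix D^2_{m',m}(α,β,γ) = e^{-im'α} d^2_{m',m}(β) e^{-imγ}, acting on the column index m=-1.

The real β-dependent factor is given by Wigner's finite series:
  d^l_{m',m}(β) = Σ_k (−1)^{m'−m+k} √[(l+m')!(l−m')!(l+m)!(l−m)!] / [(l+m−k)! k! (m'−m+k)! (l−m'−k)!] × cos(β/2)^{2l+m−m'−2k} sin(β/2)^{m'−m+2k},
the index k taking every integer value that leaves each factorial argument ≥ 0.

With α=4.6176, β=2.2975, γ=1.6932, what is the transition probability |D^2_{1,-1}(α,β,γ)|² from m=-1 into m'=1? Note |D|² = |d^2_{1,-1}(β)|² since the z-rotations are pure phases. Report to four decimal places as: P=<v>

P=0.0749

D^2_{1,-1}(4.6176,2.2975,1.6932) = e^{-i·1·4.6176}·d^2_{1,-1}(2.2975)·e^{-i·-1·1.6932}. Compute d first:
c=cos(2.2975/2)=0.409628, s=sin(2.2975/2)=0.912253; N=√[6·1·1·6]=6.000000
k: max(0,(-1)−(1))=0 … min(2+(-1),2−(1))=1
  k=0: (−1)^2·6.0000/(2)·0.4096^2·0.9123^2 = +0.418920
  k=1: (−1)^3·6.0000/(6)·0.4096^0·0.9123^4 = -0.692565
d^2_{1,-1}(2.2975) = +0.418920 -0.692565 = -0.273645
|D^2_{1,-1}|² = |d^2_{1,-1}(β)|² = (-0.273645)² = 0.074882 (the z-rotation phases have unit modulus)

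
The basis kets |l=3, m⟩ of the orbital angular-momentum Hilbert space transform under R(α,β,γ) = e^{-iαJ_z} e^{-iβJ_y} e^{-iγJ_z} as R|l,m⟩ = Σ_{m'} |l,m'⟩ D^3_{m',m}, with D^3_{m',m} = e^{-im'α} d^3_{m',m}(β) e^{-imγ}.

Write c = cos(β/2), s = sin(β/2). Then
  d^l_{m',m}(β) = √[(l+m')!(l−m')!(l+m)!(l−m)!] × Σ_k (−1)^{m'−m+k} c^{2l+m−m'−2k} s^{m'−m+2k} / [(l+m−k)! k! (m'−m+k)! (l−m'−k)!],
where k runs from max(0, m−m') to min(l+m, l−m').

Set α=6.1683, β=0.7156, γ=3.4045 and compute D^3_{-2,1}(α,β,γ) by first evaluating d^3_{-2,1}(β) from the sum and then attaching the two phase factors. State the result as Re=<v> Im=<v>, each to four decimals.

Re=-0.1829 Im=0.0982

First d^3_{-2,1}(β=0.7156), then the phase factors e^{-i(-2)α} and e^{-i(1)γ}:
With c≡cos(β/2)=0.936670 and s≡sin(β/2)=0.350214, N=[1·120·24·2]^{1/2}=75.894664
The bounds max(0,m−m')=3 and min(l+m,l−m')=4 give 2 terms
  k=3: (−1)^0·75.8947/(12)·0.9367^3·0.3502^3 = +0.223250
  k=4: (−1)^1·75.8947/(24)·0.9367^1·0.3502^5 = -0.015605
d^3_{-2,1}(0.7156) = +0.223250 -0.015605 = +0.207645
D = (+0.973719-0.227754i)·(+0.207645)·(-0.965638+0.259889i) = -0.182950+0.098213i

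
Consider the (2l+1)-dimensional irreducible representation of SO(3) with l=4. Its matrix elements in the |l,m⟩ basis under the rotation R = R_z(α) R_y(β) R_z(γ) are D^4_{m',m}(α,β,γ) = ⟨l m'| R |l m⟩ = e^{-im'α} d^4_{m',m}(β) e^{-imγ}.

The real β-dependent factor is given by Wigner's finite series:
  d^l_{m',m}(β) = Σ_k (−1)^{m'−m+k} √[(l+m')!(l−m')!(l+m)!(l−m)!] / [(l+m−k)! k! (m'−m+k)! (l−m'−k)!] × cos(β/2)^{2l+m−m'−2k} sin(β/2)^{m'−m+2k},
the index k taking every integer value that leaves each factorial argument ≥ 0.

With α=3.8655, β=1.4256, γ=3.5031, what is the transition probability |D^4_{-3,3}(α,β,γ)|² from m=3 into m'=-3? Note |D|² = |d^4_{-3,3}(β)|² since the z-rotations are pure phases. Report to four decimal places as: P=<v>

Split into d^4_{-3,3}(β=1.4256) × two z-phases.
Half-angle: c=0.756534, s=0.653955. N=√(1·5040·5040·1)=5040.000000
Admissible k: 6..7 (factorial args all ≥0)
  k=6: (−1)^0·5040.0000/(720)·0.7565^2·0.6540^6 = +0.313358
  k=7: (−1)^1·5040.0000/(5040)·0.7565^0·0.6540^8 = -0.033449
d^4_{-3,3}(1.4256) = +0.313358 -0.033449 = +0.279909
|D^4_{-3,3}|² = |d^4_{-3,3}(β)|² = (+0.279909)² = 0.078349 (the z-rotation phases have unit modulus)

P=0.0783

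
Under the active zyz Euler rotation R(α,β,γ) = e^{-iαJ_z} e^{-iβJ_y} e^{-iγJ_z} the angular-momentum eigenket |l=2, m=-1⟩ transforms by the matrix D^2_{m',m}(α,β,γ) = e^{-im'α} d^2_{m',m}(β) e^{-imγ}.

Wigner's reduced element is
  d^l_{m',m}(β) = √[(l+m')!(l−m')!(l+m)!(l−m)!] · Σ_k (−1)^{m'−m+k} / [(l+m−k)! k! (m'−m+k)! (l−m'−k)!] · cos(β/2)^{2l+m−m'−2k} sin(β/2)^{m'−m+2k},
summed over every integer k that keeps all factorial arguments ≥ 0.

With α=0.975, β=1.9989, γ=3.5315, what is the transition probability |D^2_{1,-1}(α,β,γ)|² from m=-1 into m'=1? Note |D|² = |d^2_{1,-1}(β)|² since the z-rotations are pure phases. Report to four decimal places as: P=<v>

P=0.0144

Split into d^2_{1,-1}(β=1.9989) × two z-phases.
With c≡cos(β/2)=0.540765 and s≡sin(β/2)=0.841174, N=[6·1·1·6]^{1/2}=6.000000
The bounds max(0,m−m')=0 and min(l+m,l−m')=1 give 2 terms
  k=0: (−1)^2·6.0000/(2)·0.5408^2·0.8412^2 = +0.620740
  k=1: (−1)^3·6.0000/(6)·0.5408^0·0.8412^4 = -0.500660
d^2_{1,-1}(1.9989) = +0.620740 -0.500660 = +0.120080
|D^2_{1,-1}|² = |d^2_{1,-1}(β)|² = (+0.120080)² = 0.014419 (the z-rotation phases have unit modulus)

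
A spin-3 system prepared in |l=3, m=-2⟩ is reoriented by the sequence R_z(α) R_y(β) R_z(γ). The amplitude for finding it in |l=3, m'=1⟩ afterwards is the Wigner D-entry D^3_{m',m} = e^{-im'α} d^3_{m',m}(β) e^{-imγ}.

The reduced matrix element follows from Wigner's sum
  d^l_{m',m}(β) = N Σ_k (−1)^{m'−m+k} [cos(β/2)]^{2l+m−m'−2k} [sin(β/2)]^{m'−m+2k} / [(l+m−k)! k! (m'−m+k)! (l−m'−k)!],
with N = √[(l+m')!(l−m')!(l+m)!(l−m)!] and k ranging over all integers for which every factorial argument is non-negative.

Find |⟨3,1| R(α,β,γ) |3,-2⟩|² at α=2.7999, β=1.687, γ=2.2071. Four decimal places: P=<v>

D^3_{1,-2}(2.7999,1.687,2.2071) = e^{-i·1·2.7999}·d^3_{1,-2}(1.687)·e^{-i·-2·2.2071}. Compute d first:
With c≡cos(β/2)=0.664852 and s≡sin(β/2)=0.746975, N=[24·2·1·120]^{1/2}=75.894664
Admissible k: 0..1 (factorial args all ≥0)
  k=0: (−1)^3·75.8947/(12)·0.6649^3·0.7470^3 = -0.774682
  k=1: (−1)^4·75.8947/(24)·0.6649^1·0.7470^5 = +0.488939
d^3_{1,-2}(1.687) = -0.774682 +0.488939 = -0.285743
|D^3_{1,-2}|² = |d^3_{1,-2}(β)|² = (-0.285743)² = 0.081649 (the z-rotation phases have unit modulus)

P=0.0816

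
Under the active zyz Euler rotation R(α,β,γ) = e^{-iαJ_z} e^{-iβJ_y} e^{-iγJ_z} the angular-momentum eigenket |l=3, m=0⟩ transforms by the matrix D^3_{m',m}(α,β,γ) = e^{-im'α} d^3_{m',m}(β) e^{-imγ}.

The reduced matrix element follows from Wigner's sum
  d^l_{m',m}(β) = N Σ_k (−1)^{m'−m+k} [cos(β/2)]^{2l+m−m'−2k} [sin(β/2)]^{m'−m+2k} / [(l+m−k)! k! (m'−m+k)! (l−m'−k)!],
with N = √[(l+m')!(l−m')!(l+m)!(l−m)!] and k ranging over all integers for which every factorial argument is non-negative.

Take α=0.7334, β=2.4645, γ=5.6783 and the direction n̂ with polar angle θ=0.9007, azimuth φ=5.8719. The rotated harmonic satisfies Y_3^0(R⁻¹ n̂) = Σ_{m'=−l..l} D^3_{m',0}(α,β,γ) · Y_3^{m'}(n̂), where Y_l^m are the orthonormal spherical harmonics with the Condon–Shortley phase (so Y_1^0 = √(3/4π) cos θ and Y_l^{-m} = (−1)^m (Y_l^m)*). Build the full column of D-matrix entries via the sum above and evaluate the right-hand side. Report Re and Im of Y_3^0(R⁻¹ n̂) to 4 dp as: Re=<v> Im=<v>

Need the full column D^3_{m',0} for m'=−3..3 at α=0.7334, β=2.4645, γ=5.6783.
cos(β/2)=0.332116, sin(β/2)=0.943238
d^3_{-3,0}: single k=3 term ⇒ +0.137483;  D = -0.080931+0.111139i
d^3_{-2,0}: k∈[2..3] ⇒ +0.059288 -0.478219 = -0.418931;  D = -0.043489-0.416668i
d^3_{-1,0}: k∈[1..3] ⇒ +0.013203 -0.319482 +0.858990 = +0.552711;  D = +0.410610+0.369984i
d^3_{0,0}: k∈[0..3] ⇒ +0.001342 -0.097420 +0.785794 -0.704253 = -0.014537;  D = -0.014537+0.000000i
d^3_{1,0}: k∈[0..2] ⇒ -0.013203 +0.319482 -0.858990 = -0.552711;  D = -0.410610+0.369984i
d^3_{2,0}: k∈[0..1] ⇒ +0.059288 -0.478219 = -0.418931;  D = -0.043489+0.416668i
d^3_{3,0}: single k=0 term ⇒ -0.137483;  D = +0.080931+0.111139i
Y_3^{m'}(θ=0.9007,φ=5.8719) and Σ D·Y over m':
  (-0.0809+0.1111i)·(+0.0664+0.1896i)  (-0.0435-0.4167i)·(+0.2653+0.2858i)  (+0.4106+0.3700i)·(+0.2156+0.0940i)  (-0.0145+0.0000i)·(-0.2483+0.0000i)  (-0.4106+0.3700i)·(-0.2156+0.0940i)  (-0.0435+0.4167i)·(+0.2653-0.2858i)  (+0.0809+0.1111i)·(-0.0664+0.1896i)
Y_3^0(R⁻¹ n̂) = +0.273246+0.000000i

Re=0.2732 Im=0.0000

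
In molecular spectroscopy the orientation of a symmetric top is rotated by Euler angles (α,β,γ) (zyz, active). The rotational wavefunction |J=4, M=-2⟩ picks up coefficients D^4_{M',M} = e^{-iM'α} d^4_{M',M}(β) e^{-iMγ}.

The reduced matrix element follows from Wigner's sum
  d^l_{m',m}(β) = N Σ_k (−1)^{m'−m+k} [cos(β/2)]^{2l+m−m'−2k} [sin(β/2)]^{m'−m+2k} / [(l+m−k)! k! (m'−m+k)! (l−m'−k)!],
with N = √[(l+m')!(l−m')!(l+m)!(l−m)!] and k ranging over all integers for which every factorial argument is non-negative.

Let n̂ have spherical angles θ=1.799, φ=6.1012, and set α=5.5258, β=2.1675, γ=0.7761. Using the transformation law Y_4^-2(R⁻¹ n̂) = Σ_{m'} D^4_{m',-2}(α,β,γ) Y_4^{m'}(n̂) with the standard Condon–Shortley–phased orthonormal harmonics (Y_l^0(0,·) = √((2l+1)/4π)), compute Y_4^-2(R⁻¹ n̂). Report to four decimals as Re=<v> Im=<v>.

Re=-0.3436 Im=-0.2370

Need the full column D^4_{m',-2} for m'=−4..4 at α=5.5258, β=2.1675, γ=0.7761.
cos(β/2)=0.468018, sin(β/2)=0.883719
d^4_{-4,-2}: single k=2 term ⇒ +0.043429;  D = +0.004053-0.043240i
d^4_{-3,-2}: k∈[1..2] ⇒ +0.016264 -0.173956 = -0.157692;  D = -0.118559+0.103975i
d^4_{-2,-2}: k∈[0..2] ⇒ +0.002302 -0.098488 +0.438932 = +0.342746;  D = +0.342506+0.012826i
d^4_{-1,-2}: k∈[0..2] ⇒ -0.018441 +0.328746 -0.781399 = -0.471094;  D = -0.329963-0.336236i
d^4_{0,-2}: k∈[0..2] ⇒ +0.077862 -0.740280 +0.989763 = +0.327345;  D = +0.006087+0.327288i
d^4_{1,-2}: k∈[0..2] ⇒ -0.219164 +1.172099 -0.835792 = +0.117143;  D = -0.078883+0.086602i
d^4_{2,-2}: k∈[0..2] ⇒ +0.438932 -1.251962 +0.371975 = -0.441055;  D = +0.439828-0.032882i
d^4_{3,-2}: k∈[0..1] ⇒ -0.620217 +0.737099 = +0.116883;  D = -0.090681-0.073746i
d^4_{4,-2}: single k=0 term ⇒ +0.552063;  D = -0.071921-0.547359i
Y_4^{m'}(θ=1.799,φ=6.1012) and Σ D·Y over m':
  (+0.0041-0.0432i)·(+0.2974+0.2651i)  (-0.1186+0.1040i)·(-0.2237-0.1359i)  (+0.3425+0.0128i)·(-0.1903-0.0725i)  (-0.3300-0.3362i)·(+0.2709+0.0498i)  (+0.0061+0.3273i)·(+0.1646+0.0000i)  (-0.0789+0.0866i)·(-0.2709+0.0498i)  (+0.4398-0.0329i)·(-0.1903+0.0725i)  (-0.0907-0.0737i)·(+0.2237-0.1359i)  (-0.0719-0.5474i)·(+0.2974-0.2651i)
Y_4^-2(R⁻¹ n̂) = -0.343630-0.236984i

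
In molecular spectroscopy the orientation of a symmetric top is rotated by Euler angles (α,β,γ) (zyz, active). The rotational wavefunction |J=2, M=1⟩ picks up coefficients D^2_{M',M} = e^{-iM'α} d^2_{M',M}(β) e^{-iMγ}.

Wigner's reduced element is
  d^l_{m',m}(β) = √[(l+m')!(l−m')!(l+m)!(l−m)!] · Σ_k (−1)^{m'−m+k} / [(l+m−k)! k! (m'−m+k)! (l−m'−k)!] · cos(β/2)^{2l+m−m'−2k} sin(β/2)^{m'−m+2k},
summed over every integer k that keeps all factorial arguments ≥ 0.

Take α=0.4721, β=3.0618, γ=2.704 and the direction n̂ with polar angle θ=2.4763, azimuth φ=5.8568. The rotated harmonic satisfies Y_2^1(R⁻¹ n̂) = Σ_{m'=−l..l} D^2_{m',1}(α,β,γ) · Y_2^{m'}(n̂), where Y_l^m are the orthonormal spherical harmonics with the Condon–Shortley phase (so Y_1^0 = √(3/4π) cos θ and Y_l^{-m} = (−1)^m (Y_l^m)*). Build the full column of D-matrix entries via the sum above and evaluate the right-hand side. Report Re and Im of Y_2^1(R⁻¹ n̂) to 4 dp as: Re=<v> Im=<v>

Re=-0.0539 Im=-0.3609

Need the full column D^2_{m',1} for m'=−2..2 at α=0.4721, β=3.0618, γ=2.704.
cos(β/2)=0.039886, sin(β/2)=0.999204
d^2_{-2,1}: single k=3 term ⇒ +0.079581;  D = -0.014952-0.078164i
d^2_{-1,1}: k∈[2..3] ⇒ +0.004765 -0.996821 = -0.992056;  D = +0.609111+0.783045i
d^2_{0,1}: k∈[1..2] ⇒ +0.000155 -0.097467 = -0.097311;  D = +0.088142+0.041237i
d^2_{1,1}: k∈[0..1] ⇒ +0.000003 -0.004765 = -0.004762;  D = +0.004760-0.000164i
d^2_{2,1}: single k=0 term ⇒ -0.000127;  D = +0.000111-0.000062i
Y_2^{m'}(θ=2.4763,φ=5.8568) and Σ D·Y over m':
  (-0.0150-0.0782i)·(+0.0968+0.1108i)  (+0.6091+0.7830i)·(-0.3416-0.1552i)  (+0.0881+0.0412i)·(+0.2702+0.0000i)  (+0.0048-0.0002i)·(+0.3416-0.1552i)  (+0.0001-0.0001i)·(+0.0968-0.1108i)
Y_2^1(R⁻¹ n̂) = -0.053922-0.360892i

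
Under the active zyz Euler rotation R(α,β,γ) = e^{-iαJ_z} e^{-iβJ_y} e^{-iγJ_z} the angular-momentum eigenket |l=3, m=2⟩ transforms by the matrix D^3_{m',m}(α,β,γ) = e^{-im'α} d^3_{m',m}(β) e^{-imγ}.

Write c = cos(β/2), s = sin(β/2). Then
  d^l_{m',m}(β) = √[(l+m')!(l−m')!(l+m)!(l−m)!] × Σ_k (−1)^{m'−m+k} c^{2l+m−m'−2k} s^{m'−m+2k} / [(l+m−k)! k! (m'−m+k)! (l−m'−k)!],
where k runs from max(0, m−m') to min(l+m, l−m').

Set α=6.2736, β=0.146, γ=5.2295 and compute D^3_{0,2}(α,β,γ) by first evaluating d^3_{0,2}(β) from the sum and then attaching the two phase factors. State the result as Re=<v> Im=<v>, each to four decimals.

D^3_{0,2}(6.2736,0.146,5.2295) = e^{-i·0·6.2736}·d^3_{0,2}(0.146)·e^{-i·2·5.2295}. Compute d first:
c=cos(0.146/2)=0.997337, s=sin(0.146/2)=0.072935; N=√[6·6·120·1]=65.726707
k∈{2,3} keeps every argument non-negative
  k=2: (−1)^0·65.7267/(12)·0.9973^4·0.0729^2 = +0.028827
  k=3: (−1)^1·65.7267/(12)·0.9973^2·0.0729^4 = -0.000154
d^3_{0,2}(0.146) = +0.028827 -0.000154 = +0.028673
Phases: e^{-i·(0)·6.2736}=+1.000000+0.000000i, e^{-i·(2)·5.2295}=-0.511195+0.859465i ⇒ D=-0.014657+0.024643i

Re=-0.0147 Im=0.0246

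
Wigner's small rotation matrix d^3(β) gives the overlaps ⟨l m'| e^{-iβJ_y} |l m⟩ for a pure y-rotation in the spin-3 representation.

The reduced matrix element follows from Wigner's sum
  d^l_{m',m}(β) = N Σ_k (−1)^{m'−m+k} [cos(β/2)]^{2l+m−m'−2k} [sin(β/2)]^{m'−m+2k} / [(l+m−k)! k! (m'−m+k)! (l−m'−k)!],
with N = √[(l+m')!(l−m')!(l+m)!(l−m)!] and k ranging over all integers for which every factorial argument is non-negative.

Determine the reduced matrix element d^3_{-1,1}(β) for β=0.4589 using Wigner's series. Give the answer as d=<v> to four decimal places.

d=0.2589

d^3_{-1,1}(β=0.4589) via Wigner's sum:
c=cos(0.4589/2)=0.973792, s=sin(0.4589/2)=0.227442; N=√[2·24·24·2]=48.000000
The bounds max(0,m−m')=2 and min(l+m,l−m')=4 give 3 terms
  k=2: (−1)^0·48.0000/(8)·0.9738^4·0.2274^2 = +0.279098
  k=3: (−1)^1·48.0000/(6)·0.9738^2·0.2274^4 = -0.020300
  k=4: (−1)^2·48.0000/(48)·0.9738^0·0.2274^6 = +0.000138
d^3_{-1,1}(0.4589) = +0.279098 -0.020300 +0.000138 = +0.258936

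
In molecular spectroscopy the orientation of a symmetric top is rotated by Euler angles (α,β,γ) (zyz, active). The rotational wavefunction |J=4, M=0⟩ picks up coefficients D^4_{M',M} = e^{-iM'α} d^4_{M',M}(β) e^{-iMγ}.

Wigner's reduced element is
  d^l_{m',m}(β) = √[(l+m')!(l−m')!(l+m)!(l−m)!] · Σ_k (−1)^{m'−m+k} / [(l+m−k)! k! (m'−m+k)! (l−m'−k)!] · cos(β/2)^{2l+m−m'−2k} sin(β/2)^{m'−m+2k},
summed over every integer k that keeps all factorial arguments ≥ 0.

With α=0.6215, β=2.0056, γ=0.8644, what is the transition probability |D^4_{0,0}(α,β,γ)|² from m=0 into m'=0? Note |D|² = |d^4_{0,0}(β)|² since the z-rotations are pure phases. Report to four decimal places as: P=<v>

P=0.0233

First d^4_{0,0}(β=2.0056), then the phase factors e^{-i(0)α} and e^{-i(0)γ}:
With c≡cos(β/2)=0.537944 and s≡sin(β/2)=0.842981, N=[24·24·24·24]^{1/2}=576.000000
Admissible k: 0..4 (factorial args all ≥0)
  k=0: (−1)^0·576.0000/(576)·0.5379^8·0.8430^0 = +0.007013
  k=1: (−1)^1·576.0000/(36)·0.5379^6·0.8430^2 = -0.275536
  k=2: (−1)^2·576.0000/(16)·0.5379^4·0.8430^4 = +1.522373
  k=3: (−1)^3·576.0000/(36)·0.5379^2·0.8430^6 = -1.661497
  k=4: (−1)^4·576.0000/(576)·0.5379^0·0.8430^8 = +0.255000
d^4_{0,0}(2.0056) = +0.007013 -0.275536 +1.522373 -1.661497 +0.255000 = -0.152646
|D^4_{0,0}|² = |d^4_{0,0}(β)|² = (-0.152646)² = 0.023301 (the z-rotation phases have unit modulus)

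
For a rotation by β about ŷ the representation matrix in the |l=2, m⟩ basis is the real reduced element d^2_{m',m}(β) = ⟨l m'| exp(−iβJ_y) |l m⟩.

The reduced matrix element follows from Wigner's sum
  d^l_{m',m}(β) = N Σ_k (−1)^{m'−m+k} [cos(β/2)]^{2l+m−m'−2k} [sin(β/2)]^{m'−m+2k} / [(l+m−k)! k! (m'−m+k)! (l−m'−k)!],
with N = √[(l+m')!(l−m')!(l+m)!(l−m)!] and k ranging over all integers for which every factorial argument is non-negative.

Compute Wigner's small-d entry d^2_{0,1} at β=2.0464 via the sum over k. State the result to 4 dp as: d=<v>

d^2_{0,1}(β=2.0464) via Wigner's sum:
With c≡cos(β/2)=0.520637 and s≡sin(β/2)=0.853778, N=[2·2·6·1]^{1/2}=4.898979
k: max(0,(1)−(0))=1 … min(2+(1),2−(0))=2
  k=1: (−1)^0·4.8990/(2)·0.5206^3·0.8538^1 = +0.295138
  k=2: (−1)^1·4.8990/(2)·0.5206^1·0.8538^3 = -0.793681
d^2_{0,1}(2.0464) = +0.295138 -0.793681 = -0.498543

d=-0.4985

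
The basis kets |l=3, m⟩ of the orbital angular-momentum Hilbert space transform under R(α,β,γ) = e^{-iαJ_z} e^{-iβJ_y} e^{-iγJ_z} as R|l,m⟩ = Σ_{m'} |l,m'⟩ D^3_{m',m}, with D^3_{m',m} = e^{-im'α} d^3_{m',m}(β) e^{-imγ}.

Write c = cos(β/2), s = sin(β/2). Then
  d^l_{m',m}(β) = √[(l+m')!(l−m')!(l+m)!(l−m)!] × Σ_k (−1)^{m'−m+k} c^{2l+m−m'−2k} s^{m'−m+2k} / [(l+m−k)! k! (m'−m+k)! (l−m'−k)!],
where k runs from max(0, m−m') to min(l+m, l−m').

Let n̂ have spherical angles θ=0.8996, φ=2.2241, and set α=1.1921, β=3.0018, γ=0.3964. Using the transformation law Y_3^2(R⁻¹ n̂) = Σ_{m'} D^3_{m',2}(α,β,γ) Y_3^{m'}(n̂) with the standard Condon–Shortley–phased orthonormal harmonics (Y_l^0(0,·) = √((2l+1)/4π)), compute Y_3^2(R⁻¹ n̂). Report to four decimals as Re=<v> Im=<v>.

Re=0.3526 Im=0.1731

Need the full column D^3_{m',2} for m'=−3..3 at α=1.1921, β=3.0018, γ=0.3964.
cos(β/2)=0.069839, sin(β/2)=0.997558
d^3_{-3,2}: single k=5 term ⇒ +0.168993;  D = -0.158273+0.059230i
d^3_{-2,2}: k∈[4..5] ⇒ +0.024150 -0.985439 = -0.961288;  D = +0.019805-0.961084i
d^3_{-1,2}: k∈[3..4] ⇒ +0.002139 -0.218168 = -0.216030;  D = -0.199035-0.083987i
d^3_{0,2}: k∈[2..3] ⇒ +0.000130 -0.026455 = -0.026326;  D = -0.018477+0.018752i
d^3_{1,2}: k∈[1..2] ⇒ +0.000005 -0.002139 = -0.002133;  D = +0.000858+0.001953i
d^3_{2,2}: k∈[0..1] ⇒ +0.000000 -0.000118 = -0.000118;  D = +0.000118-0.000004i
d^3_{3,2}: single k=0 term ⇒ -0.000004;  D = +0.000001-0.000004i
Y_3^{m'}(θ=0.8996,φ=2.2241) and Σ D·Y over m':
  (-0.1583+0.0592i)·(+0.1854-0.0760i)  (+0.0198-0.9611i)·(-0.1018+0.3762i)  (-0.1990-0.0840i)·(-0.1437-0.1877i)  (-0.0185+0.0188i)·(-0.2474+0.0000i)  (+0.0009+0.0020i)·(+0.1437-0.1877i)  (+0.0001-0.0000i)·(-0.1018-0.3762i)  (+0.0000-0.0000i)·(-0.1854-0.0760i)
Y_3^2(R⁻¹ n̂) = +0.352616+0.173133i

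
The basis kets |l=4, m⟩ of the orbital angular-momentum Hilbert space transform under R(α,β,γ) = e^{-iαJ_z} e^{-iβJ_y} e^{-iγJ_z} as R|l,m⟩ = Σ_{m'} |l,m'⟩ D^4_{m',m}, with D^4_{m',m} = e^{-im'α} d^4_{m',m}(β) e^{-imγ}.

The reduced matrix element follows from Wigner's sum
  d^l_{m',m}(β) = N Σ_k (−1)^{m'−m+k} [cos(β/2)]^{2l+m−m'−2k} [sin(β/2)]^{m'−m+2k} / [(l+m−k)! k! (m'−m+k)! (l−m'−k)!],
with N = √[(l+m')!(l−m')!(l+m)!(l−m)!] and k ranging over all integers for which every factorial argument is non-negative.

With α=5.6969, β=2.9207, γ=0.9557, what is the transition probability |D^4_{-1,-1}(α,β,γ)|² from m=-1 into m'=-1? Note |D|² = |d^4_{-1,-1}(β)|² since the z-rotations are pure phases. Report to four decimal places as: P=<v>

P=0.0127

D^4_{-1,-1}(5.6969,2.9207,0.9557) = e^{-i·-1·5.6969}·d^4_{-1,-1}(2.9207)·e^{-i·-1·0.9557}. Compute d first:
Half-angle: c=0.110222, s=0.993907. N=√(6·120·6·120)=720.000000
k: max(0,(-1)−(-1))=0 … min(4+(-1),4−(-1))=3
  k=0: (−1)^0·720.0000/(720)·0.1102^8·0.9939^0 = +0.000000
  k=1: (−1)^1·720.0000/(48)·0.1102^6·0.9939^2 = -0.000027
  k=2: (−1)^2·720.0000/(24)·0.1102^4·0.9939^4 = +0.004321
  k=3: (−1)^3·720.0000/(72)·0.1102^2·0.9939^6 = -0.117114
d^4_{-1,-1}(2.9207) = +0.000000 -0.000027 +0.004321 -0.117114 = -0.112820
|D^4_{-1,-1}|² = |d^4_{-1,-1}(β)|² = (-0.112820)² = 0.012728 (the z-rotation phases have unit modulus)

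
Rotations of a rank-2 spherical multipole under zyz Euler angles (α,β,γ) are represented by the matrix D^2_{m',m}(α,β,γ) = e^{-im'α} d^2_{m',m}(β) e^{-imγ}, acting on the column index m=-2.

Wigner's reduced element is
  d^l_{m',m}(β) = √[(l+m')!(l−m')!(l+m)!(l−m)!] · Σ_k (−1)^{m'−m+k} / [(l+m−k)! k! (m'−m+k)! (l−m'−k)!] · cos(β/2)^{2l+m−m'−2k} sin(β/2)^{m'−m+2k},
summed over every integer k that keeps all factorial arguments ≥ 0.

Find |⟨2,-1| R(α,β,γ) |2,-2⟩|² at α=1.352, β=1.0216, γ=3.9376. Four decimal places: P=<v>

First d^2_{-1,-2}(β=1.0216), then the phase factors e^{-i(-1)α} and e^{-i(-2)γ}:
Half-angle: c=0.872354, s=0.488875. N=√(1·6·1·24)=12.000000
Admissible k: 0..0 (factorial args all ≥0)
  k=0: (−1)^1·12.0000/(6)·0.8724^3·0.4889^1 = -0.649091
d^2_{-1,-2}(1.0216) = -0.649091
|D^2_{-1,-2}|² = |d^2_{-1,-2}(β)|² = (-0.649091)² = 0.421320 (the z-rotation phases have unit modulus)

P=0.4213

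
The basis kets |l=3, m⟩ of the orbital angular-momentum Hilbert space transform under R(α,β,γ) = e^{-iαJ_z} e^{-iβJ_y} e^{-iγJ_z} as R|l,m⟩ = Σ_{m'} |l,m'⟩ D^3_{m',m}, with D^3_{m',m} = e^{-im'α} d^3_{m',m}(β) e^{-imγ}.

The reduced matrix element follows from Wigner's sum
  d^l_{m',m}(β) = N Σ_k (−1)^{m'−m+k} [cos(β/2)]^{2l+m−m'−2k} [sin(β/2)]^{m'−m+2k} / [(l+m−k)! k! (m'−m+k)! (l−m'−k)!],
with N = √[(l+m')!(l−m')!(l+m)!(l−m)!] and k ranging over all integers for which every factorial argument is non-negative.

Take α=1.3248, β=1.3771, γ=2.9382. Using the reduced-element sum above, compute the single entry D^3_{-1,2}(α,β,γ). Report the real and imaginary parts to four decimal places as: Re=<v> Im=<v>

Re=-0.0791 Im=0.4877

First d^3_{-1,2}(β=1.3771), then the phase factors e^{-i(-1)α} and e^{-i(2)γ}:
Half-angle: c=0.772168, s=0.635418. N=√(2·24·120·1)=75.894664
k: max(0,(2)−(-1))=3 … min(3+(2),3−(-1))=4
  k=3: (−1)^0·75.8947/(12)·0.7722^3·0.6354^3 = +0.747041
  k=4: (−1)^1·75.8947/(24)·0.7722^1·0.6354^5 = -0.252936
d^3_{-1,2}(1.3771) = +0.747041 -0.252936 = +0.494106
Attach z-rotation phases: D = e^{-i(-1)(1.3248)}·(+0.494106)·e^{-i(2)(2.9382)} = -0.079105+0.487732i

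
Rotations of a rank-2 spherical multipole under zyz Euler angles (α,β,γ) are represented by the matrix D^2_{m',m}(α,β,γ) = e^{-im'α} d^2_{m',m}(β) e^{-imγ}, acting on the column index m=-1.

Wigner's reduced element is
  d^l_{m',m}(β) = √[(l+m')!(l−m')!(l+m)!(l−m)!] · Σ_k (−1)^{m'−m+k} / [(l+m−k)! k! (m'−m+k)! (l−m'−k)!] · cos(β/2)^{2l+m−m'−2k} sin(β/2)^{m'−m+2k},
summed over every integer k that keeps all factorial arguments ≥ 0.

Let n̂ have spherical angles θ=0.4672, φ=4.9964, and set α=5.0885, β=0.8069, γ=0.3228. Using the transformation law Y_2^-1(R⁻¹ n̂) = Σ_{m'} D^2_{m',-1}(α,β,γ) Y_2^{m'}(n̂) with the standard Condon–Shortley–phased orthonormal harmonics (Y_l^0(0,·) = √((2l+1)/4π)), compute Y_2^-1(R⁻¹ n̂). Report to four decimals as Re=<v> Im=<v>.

Re=-0.2403 Im=-0.0486

Need the full column D^2_{m',-1} for m'=−2..2 at α=5.0885, β=0.8069, γ=0.3228.
cos(β/2)=0.919712, sin(β/2)=0.392594
d^2_{-2,-1}: single k=1 term ⇒ +0.610842;  D = -0.290585-0.537297i
d^2_{-1,-1}: k∈[0..1] ⇒ +0.715496 -0.391121 = +0.324375;  D = +0.208698-0.248323i
d^2_{0,-1}: k∈[0..1] ⇒ -0.748126 +0.136319 = -0.611806;  D = -0.580207-0.194079i
d^2_{1,-1}: k∈[0..1] ⇒ +0.391121 -0.023756 = +0.367365;  D = +0.019575+0.366843i
d^2_{2,-1}: single k=0 term ⇒ -0.111304;  D = +0.101199-0.046341i
Y_2^{m'}(θ=0.4672,φ=4.9964) and Σ D·Y over m':
  (-0.2906-0.5373i)·(-0.0661+0.0422i)  (+0.2087-0.2483i)·(+0.0870+0.2982i)  (-0.5802-0.1941i)·(+0.4389+0.0000i)  (+0.0196+0.3668i)·(-0.0870+0.2982i)  (+0.1012-0.0463i)·(-0.0661-0.0422i)
Y_2^-1(R⁻¹ n̂) = -0.240302-0.048612i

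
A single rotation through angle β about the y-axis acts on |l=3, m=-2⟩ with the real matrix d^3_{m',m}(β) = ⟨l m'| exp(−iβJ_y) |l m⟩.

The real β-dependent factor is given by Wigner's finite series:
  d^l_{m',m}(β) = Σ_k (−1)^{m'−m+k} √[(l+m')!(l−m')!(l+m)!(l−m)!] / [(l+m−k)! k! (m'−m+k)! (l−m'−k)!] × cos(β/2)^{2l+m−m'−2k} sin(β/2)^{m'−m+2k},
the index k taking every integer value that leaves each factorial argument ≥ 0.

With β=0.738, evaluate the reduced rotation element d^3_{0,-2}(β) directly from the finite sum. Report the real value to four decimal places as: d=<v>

d=0.4586

d^3_{0,-2}(β=0.738) via Wigner's sum:
Half-angle: c=0.932688, s=0.360683. N=√(6·6·1·120)=65.726707
k∈{0,1} keeps every argument non-negative
  k=0: (−1)^2·65.7267/(12)·0.9327^4·0.3607^2 = +0.539210
  k=1: (−1)^3·65.7267/(12)·0.9327^2·0.3607^4 = -0.080637
d^3_{0,-2}(0.738) = +0.539210 -0.080637 = +0.458573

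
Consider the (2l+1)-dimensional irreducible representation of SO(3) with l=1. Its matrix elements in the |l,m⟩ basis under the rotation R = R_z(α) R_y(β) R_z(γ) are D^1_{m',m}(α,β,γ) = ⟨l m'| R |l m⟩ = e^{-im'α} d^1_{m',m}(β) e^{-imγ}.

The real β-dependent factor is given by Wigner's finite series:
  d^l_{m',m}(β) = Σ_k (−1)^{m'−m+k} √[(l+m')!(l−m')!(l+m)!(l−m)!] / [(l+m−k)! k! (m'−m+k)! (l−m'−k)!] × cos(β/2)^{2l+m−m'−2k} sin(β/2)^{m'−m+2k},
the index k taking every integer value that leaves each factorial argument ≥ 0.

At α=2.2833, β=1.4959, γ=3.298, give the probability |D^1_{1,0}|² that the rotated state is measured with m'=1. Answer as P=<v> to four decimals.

P=0.4972

First d^1_{1,0}(β=1.4959), then the phase factors e^{-i(1)α} and e^{-i(0)γ}:
Half-angle: c=0.733085, s=0.680137. N=√(2·1·1·1)=1.414214
k: max(0,(0)−(1))=0 … min(1+(0),1−(1))=0
  k=0: (−1)^1·1.4142/(1)·0.7331^1·0.6801^1 = -0.705124
d^1_{1,0}(1.4959) = -0.705124
|D^1_{1,0}|² = |d^1_{1,0}(β)|² = (-0.705124)² = 0.497201 (the z-rotation phases have unit modulus)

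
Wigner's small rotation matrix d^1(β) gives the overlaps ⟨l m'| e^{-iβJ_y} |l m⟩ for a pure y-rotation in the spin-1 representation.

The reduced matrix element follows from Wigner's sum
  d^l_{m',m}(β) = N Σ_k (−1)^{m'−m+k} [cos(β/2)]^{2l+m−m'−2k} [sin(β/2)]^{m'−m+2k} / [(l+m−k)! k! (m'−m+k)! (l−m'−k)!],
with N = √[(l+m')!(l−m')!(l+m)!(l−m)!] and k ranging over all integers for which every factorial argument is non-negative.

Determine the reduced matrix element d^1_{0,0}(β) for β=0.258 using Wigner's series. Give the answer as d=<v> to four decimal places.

d=0.9669

d^1_{0,0}(β=0.258) via Wigner's sum:
With c≡cos(β/2)=0.991691 and s≡sin(β/2)=0.128643, N=[1·1·1·1]^{1/2}=1.000000
k: max(0,(0)−(0))=0 … min(1+(0),1−(0))=1
  k=0: (−1)^0·1.0000/(1)·0.9917^2·0.1286^0 = +0.983451
  k=1: (−1)^1·1.0000/(1)·0.9917^0·0.1286^2 = -0.016549
d^1_{0,0}(0.258) = +0.983451 -0.016549 = +0.966902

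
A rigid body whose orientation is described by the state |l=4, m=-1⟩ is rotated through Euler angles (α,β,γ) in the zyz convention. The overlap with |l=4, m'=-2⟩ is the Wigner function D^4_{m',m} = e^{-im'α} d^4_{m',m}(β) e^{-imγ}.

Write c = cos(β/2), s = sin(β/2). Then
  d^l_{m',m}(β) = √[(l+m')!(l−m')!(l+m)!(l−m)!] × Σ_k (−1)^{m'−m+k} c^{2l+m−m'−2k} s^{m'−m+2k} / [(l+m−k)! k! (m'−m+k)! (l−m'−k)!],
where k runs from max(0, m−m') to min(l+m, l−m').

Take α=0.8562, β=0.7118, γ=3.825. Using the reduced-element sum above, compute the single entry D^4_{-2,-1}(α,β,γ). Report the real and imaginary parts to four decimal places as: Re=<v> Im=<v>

D^4_{-2,-1}(0.8562,0.7118,3.825) = e^{-i·-2·0.8562}·d^4_{-2,-1}(0.7118)·e^{-i·-1·3.825}. Compute d first:
Half-angle: c=0.937333, s=0.348434. N=√(2·720·6·120)=1018.233765
The bounds max(0,m−m')=1 and min(l+m,l−m')=3 give 3 terms
  k=1: (−1)^0·1018.2338/(240)·0.9373^7·0.3484^1 = +0.939756
  k=2: (−1)^1·1018.2338/(48)·0.9373^5·0.3484^3 = -0.649290
  k=3: (−1)^2·1018.2338/(72)·0.9373^3·0.3484^5 = +0.059814
d^4_{-2,-1}(0.7118) = +0.939756 -0.649290 +0.059814 = +0.350280
Phases: e^{-i·(-2)·0.8562}=-0.141131+0.989991i, e^{-i·(-1)·3.825}=-0.775426-0.631439i ⇒ D=+0.257300-0.237682i

Re=0.2573 Im=-0.2377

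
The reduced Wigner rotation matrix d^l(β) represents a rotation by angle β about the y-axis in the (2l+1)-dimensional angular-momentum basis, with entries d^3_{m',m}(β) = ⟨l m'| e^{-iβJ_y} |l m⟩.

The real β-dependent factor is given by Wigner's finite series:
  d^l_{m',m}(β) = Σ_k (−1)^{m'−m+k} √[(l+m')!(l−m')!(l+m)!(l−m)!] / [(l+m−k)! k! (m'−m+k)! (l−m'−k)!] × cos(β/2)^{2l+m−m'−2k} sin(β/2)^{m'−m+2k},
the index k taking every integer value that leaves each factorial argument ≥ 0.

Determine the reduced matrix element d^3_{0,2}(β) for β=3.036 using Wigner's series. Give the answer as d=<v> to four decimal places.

d=-0.0151

d^3_{0,2}(β=3.036) via Wigner's sum:
With c≡cos(β/2)=0.052772 and s≡sin(β/2)=0.998607, N=[6·6·120·1]^{1/2}=65.726707
k∈{2,3} keeps every argument non-negative
  k=2: (−1)^0·65.7267/(12)·0.0528^4·0.9986^2 = +0.000042
  k=3: (−1)^1·65.7267/(12)·0.0528^2·0.9986^4 = -0.015168
d^3_{0,2}(3.036) = +0.000042 -0.015168 = -0.015126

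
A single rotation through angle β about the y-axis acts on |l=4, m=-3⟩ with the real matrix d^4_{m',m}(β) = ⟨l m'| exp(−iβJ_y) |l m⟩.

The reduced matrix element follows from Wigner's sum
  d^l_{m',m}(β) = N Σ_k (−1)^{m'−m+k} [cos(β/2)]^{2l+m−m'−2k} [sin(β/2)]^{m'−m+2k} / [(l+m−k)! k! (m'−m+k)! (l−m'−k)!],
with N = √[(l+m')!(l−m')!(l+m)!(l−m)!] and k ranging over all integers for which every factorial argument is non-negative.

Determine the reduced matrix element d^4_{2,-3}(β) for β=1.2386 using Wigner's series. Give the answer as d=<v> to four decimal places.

d^4_{2,-3}(β=1.2386) via Wigner's sum:
c=cos(1.2386/2)=0.814285, s=sin(1.2386/2)=0.580465; N=√[720·2·1·5040]=2693.993318
k: max(0,(-3)−(2))=0 … min(4+(-3),4−(2))=1
  k=0: (−1)^5·2693.9933/(240)·0.8143^3·0.5805^5 = -0.399389
  k=1: (−1)^6·2693.9933/(720)·0.8143^1·0.5805^7 = +0.067651
d^4_{2,-3}(1.2386) = -0.399389 +0.067651 = -0.331738

d=-0.3317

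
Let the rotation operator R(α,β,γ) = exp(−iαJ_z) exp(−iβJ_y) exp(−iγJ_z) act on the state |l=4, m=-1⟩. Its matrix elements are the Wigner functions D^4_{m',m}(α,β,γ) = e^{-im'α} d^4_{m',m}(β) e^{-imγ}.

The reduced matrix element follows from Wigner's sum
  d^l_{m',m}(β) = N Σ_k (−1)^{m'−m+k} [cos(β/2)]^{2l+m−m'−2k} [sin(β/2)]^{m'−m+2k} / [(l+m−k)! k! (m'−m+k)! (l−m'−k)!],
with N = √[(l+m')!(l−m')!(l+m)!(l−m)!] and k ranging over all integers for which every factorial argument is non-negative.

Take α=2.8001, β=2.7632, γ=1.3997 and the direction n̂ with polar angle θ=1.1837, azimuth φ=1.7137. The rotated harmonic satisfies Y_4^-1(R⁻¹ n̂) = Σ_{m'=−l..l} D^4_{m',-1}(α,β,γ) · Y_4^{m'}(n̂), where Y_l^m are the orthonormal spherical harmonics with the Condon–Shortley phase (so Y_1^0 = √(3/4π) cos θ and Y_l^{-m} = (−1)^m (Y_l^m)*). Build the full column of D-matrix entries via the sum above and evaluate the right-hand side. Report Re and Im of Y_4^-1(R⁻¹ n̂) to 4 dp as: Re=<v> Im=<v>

Need the full column D^4_{m',-1} for m'=−4..4 at α=2.8001, β=2.7632, γ=1.3997.
cos(β/2)=0.188070, sin(β/2)=0.982156
d^4_{-4,-1}: single k=3 term ⇒ +0.001668;  D = +0.001667+0.000056i
d^4_{-3,-1}: k∈[2..3] ⇒ +0.000339 -0.015400 = -0.015061;  D = +0.014013+0.005520i
d^4_{-2,-1}: k∈[1..3] ⇒ +0.000035 -0.004729 +0.085975 = +0.081281;  D = +0.061283+0.053394i
d^4_{-1,-1}: k∈[0..3] ⇒ +0.000002 -0.000640 +0.034923 -0.317482 = -0.283197;  D = +0.138890+0.246800i
d^4_{0,-1}: k∈[0..3] ⇒ -0.000037 +0.005981 -0.163126 +0.741474 = +0.584293;  D = +0.099483+0.575761i
d^4_{1,-1}: k∈[0..3] ⇒ +0.000427 -0.034923 +0.476223 -0.865850 = -0.424123;  D = -0.071920+0.417981i
d^4_{2,-1}: k∈[0..2] ⇒ -0.003152 +0.128963 -0.703424 = -0.577614;  D = +0.282930-0.503576i
d^4_{3,-1}: k∈[0..1] ⇒ +0.015400 -0.251994 = -0.236594;  D = -0.178275+0.155546i
d^4_{4,-1}: single k=0 term ⇒ -0.045494;  D = +0.042317-0.016702i
Y_4^{m'}(θ=1.1837,φ=1.7137) and Σ D·Y over m':
  (+0.0017+0.0001i)·(+0.2737-0.1760i)  (+0.0140+0.0055i)·(+0.1560+0.3412i)  (+0.0613+0.0534i)·(+0.0007-0.0002i)  (+0.1389+0.2468i)·(+0.0472+0.3278i)  (+0.0995+0.5758i)·(-0.0597+0.0000i)  (-0.0719+0.4180i)·(-0.0472+0.3278i)  (+0.2829-0.5036i)·(+0.0007+0.0002i)  (-0.1783+0.1555i)·(-0.1560+0.3412i)  (+0.0423-0.0167i)·(+0.2737+0.1760i)
Y_4^-1(R⁻¹ n̂) = -0.223544-0.097610i

Re=-0.2235 Im=-0.0976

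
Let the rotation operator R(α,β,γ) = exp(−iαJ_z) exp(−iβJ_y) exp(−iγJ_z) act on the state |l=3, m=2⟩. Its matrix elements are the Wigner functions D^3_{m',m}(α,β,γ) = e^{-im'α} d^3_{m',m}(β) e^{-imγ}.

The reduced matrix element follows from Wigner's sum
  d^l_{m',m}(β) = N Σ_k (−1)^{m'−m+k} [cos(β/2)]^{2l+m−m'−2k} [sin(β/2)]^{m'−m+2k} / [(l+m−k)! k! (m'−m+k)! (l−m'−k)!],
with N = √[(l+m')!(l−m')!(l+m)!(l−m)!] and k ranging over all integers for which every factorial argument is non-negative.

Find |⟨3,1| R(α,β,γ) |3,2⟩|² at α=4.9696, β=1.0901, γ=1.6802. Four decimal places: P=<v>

P=0.0394

Split into d^3_{1,2}(β=1.0901) × two z-phases.
c=cos(1.0901/2)=0.855101, s=sin(1.0901/2)=0.518461; N=√[24·2·120·1]=75.894664
k∈{1,2} keeps every argument non-negative
  k=1: (−1)^0·75.8947/(24)·0.8551^5·0.5185^1 = +0.749556
  k=2: (−1)^1·75.8947/(12)·0.8551^3·0.5185^3 = -0.551100
d^3_{1,2}(1.0901) = +0.749556 -0.551100 = +0.198455
|D^3_{1,2}|² = |d^3_{1,2}(β)|² = (+0.198455)² = 0.039385 (the z-rotation phases have unit modulus)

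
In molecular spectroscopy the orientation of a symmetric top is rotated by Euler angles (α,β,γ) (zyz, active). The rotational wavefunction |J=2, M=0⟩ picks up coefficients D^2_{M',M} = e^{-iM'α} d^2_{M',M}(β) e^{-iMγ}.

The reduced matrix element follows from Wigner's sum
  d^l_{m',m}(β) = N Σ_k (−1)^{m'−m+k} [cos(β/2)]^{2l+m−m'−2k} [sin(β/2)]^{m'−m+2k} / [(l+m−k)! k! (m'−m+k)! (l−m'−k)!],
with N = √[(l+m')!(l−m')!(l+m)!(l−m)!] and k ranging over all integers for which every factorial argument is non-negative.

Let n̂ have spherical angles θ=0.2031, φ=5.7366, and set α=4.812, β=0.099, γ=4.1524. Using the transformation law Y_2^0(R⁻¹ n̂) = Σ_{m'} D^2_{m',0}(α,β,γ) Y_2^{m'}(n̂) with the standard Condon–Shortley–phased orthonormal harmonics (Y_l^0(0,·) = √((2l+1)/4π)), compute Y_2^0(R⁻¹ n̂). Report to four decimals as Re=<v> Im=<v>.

Need the full column D^2_{m',0} for m'=−2..2 at α=4.812, β=0.099, γ=4.1524.
cos(β/2)=0.998775, sin(β/2)=0.049480
d^2_{-2,0}: single k=2 term ⇒ +0.005982;  D = -0.005864-0.001184i
d^2_{-1,0}: k∈[1..2] ⇒ +0.120755 -0.000296 = +0.120459;  D = +0.011979-0.119862i
d^2_{0,0}: k∈[0..2] ⇒ +0.995109 -0.009769 +0.000006 = +0.985346;  D = +0.985346+0.000000i
d^2_{1,0}: k∈[0..1] ⇒ -0.120755 +0.000296 = -0.120459;  D = -0.011979-0.119862i
d^2_{2,0}: single k=0 term ⇒ +0.005982;  D = -0.005864+0.001184i
Y_2^{m'}(θ=0.2031,φ=5.7366) and Σ D·Y over m':
  (-0.0059-0.0012i)·(+0.0072+0.0140i)  (+0.0120-0.1199i)·(+0.1304+0.0793i)  (+0.9853+0.0000i)·(+0.5923+0.0000i)  (-0.0120-0.1199i)·(-0.1304+0.0793i)  (-0.0059+0.0012i)·(+0.0072-0.0140i)
Y_2^0(R⁻¹ n̂) = +0.605698-0.000000i

Re=0.6057 Im=0.0000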